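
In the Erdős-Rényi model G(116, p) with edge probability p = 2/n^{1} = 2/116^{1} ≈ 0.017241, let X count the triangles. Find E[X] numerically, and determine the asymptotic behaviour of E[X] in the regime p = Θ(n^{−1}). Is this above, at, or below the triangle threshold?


Number of potential triangles: C(116, 3) = 253460.
Each occurs with probability p³ ≈ (0.017241)³ ≈ 5.1252614e-06.
By linearity: E[X] = C(116, 3)·p³ ≈ 253460 · 5.1252614e-06 ≈ 1.29905.
Here α = 1, so p = 2/n is exactly at the triangle threshold p ~ 1/n. Asymptotically E[X] → c³/6 = 2³/6 = 4/3 ≈ 1.33333, a bounded constant. In this regime the triangle count is asymptotically Poisson(c³/6).

E[X] ≈ 1.29905; in regime p = Θ(1/n^{1}) E[X] stays bounded (at the triangle threshold p ~ 1/n).


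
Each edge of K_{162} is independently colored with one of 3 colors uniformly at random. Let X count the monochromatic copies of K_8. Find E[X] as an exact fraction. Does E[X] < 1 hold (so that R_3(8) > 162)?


E[X] = C(162, 8) · 3^{1 − 28} = 9870758125020 · 3^{−27} = 9870758125020/7625597484987.
As a reduced fraction: E[X] = 121861211420/94143178827 ≈ 1.29442.
Is E[X] < 1? NO.
Since E[X] ≥ 1, the first-moment bound is inconclusive at n = 162; it does NOT by itself certify R_3(8) > 162.

E[X] = 121861211420/94143178827 ≈ 1.29442; E[X] ≥ 1; first-moment method inconclusive here.


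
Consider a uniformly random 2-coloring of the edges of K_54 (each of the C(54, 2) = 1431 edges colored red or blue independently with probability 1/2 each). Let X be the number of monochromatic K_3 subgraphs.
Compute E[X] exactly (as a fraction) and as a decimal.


Let X = Σ_S X_S over the C(54, 3) = 24804 subsets S of size 3, where X_S = 1 if the K_3 on S is monochromatic.
For a fixed S, the K_3 on S has C(3, 2) = 3 edges. P[all 3 edges red] = (1/2)^3, and likewise for blue, so P[monochromatic] = 2·(1/2)^3 = 2^{1 − 3} = 1/4.
By linearity of expectation: E[X] = C(54, 3) · 2^{1 − 3} = 24804 · 1/4 = 6201.
Numerically: E[X] ≈ 6201.00000.

E[X] = C(54,3)·2^(1−C(3,2)) = 6201 ≈ 6201.00000.


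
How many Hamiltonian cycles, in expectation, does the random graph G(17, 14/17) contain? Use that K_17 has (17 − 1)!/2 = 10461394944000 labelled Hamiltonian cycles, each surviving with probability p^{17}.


K_17 has (17 − 1)!/2 = 10461394944000 labelled Hamiltonian cycles.
For each such Hamiltonian cycle H, let X_H = 1 if all 17 edges of H are present in G. Then P[X_H = 1] = p^{17} = (14/17)^{17} = 30491346729331195904/827240261886336764177.
By linearity: E[X] = Σ_H E[X_H] = 10461394944000 · p^{17} = 10461394944000 · 30491346729331195904/827240261886336764177 = 318982020509976309331579109376000/827240261886336764177.
Numerically: E[X] ≈ 3.856e+11.

E[X] = 10461394944000 · (14/17)^{17} = 318982020509976309331579109376000/827240261886336764177 ≈ 3.856e+11.


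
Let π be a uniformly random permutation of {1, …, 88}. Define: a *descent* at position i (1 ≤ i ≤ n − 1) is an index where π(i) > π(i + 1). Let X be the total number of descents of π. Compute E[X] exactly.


Write X = Σ X_I over i = 1, …, 87, with X_I the indicator of one descent.
There are 87 indicators.
For each fixed i, the pair (π(i), π(i+1)) is a uniformly random ordered pair of distinct values from {1, …, 88}; by symmetry P[π(i) > π(i+1)] = 1/2.
By linearity: E[X] = 87 · (1/2) = (88 − 1) · (1/2) = 87/2 ≈ 43.500.

E[X] = 87/2 = 43.500.


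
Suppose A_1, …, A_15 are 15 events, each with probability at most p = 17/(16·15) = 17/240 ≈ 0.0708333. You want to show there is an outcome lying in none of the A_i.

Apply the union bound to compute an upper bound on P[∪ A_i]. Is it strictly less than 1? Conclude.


Union bound: P[∪_{i=1}^{15} A_i] ≤ Σ_i P[A_i] ≤ 15·p = 15·(17/240) = 17/16.
Numerically: 17/16 ≈ 1.0625000.
Is 17/16 < 1? NO.
Since the bound 17/16 is ≥ 1, the union bound is uninformative here; it does NOT by itself certify existence.

15·p = 17/16 ≈ 1.0625000; existence NOT certified by the union bound.


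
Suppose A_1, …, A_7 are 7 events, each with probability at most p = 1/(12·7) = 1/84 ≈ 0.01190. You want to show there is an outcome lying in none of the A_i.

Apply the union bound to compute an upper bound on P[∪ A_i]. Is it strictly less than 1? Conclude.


Union bound: P[∪_{i=1}^{7} A_i] ≤ Σ_i P[A_i] ≤ 7·p = 7·(1/84) = 1/12.
Numerically: 1/12 ≈ 0.08333.
Is 1/12 < 1? YES.
Since P[∪ A_i] ≤ 1/12 < 1, the complement has P[∩ A_i^c] ≥ 1 − 1/12 = 11/12 > 0, so some outcome avoids every A_i.

7·p = 1/12 ≈ 0.08333; existence CERTIFIED by the union bound.


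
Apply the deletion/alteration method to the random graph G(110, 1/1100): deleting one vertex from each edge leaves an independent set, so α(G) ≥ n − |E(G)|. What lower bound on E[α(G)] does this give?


E[|E(G)|] = C(110, 2)·p = 5995 · (1/1100) = 109/20.
E[α(G)] ≥ n − E[|E(G)|] = 110 − 109/20 = 2091/20.
Numerically: ≈ 104.5500.
(This is only a lower bound; the true E[α(G)] may be larger.)

E[α(G)] ≥ 2091/20 ≈ 104.5500.


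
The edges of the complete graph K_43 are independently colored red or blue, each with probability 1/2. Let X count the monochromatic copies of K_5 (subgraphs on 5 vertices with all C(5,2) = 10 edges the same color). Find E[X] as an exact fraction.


Let X = Σ_S X_S over the C(43, 5) = 962598 subsets S of size 5, where X_S = 1 if the K_5 on S is monochromatic.
For a fixed S, the K_5 on S has C(5, 2) = 10 edges. P[all 10 edges red] = (1/2)^10, and likewise for blue, so P[monochromatic] = 2·(1/2)^10 = 2^{1 − 10} = 1/512.
Summing: E[X] = C(43, 5) · 2^{1 − 10} = 962598 · 1/512 = 481299/256.
Numerically: E[X] ≈ 1880.074.

E[X] = C(43,5)·2^(1−C(5,2)) = 481299/256 ≈ 1880.074.


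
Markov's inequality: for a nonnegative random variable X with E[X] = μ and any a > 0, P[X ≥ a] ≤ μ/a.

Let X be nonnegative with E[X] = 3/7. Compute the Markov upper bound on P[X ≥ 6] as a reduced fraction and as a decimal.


μ = E[X] = 3/7, a = 6.
Markov: P[X ≥ 6] ≤ μ/a = (3/7)/6 = 1/14.
Numerically: ≈ 0.071429.
(Since a = 6 > μ = 0.428571, the bound 1/14 is < 1 and informative.)

P[X ≥ 6] ≤ 1/14 ≈ 0.071429.


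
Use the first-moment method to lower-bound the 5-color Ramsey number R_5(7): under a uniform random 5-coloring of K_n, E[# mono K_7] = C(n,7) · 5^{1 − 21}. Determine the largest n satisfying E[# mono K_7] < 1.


We need C(n, 7) · 5^{1 − 21} < 1, i.e. C(n, 7) < 5^{21 − 1} = 95367431640625.
Check values of n near the boundary:
  n = 336: C(336, 7) = 90079147136880; 90079147136880 < 95367431640625? YES
  n = 337: C(337, 7) = 91989916924632; 91989916924632 < 95367431640625? YES
  n = 338: C(338, 7) = 93935323022736; 93935323022736 < 95367431640625? YES
  n = 339: C(339, 7) = 95915887062372; 95915887062372 < 95367431640625? NO
  n = 340: C(340, 7) = 97932136940560; 97932136940560 < 95367431640625? NO
The largest n with C(n, 7) < 95367431640625 is n = 338 (where E[X] = 93935323022736/95367431640625 ≈ 0.984983). Hence R_5(7) > 338, i.e. R_5(7) ≥ 339.

Largest n = 338; hence R_5(7) > 338.


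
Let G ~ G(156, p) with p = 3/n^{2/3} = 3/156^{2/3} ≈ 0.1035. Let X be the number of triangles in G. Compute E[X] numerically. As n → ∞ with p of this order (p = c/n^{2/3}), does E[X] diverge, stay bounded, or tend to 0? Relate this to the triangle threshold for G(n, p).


Number of potential triangles: C(156, 3) = 620620.
Each occurs with probability p³ ≈ (0.1035)³ ≈ 1.109467e-03.
By linearity: E[X] = C(156, 3)·p³ ≈ 620620 · 1.109467e-03 ≈ 688.5577.
Since α = 2/3 < 1, p = c/n^{2/3} ≫ 1/n is above the triangle threshold p ~ 1/n. Asymptotically E[X] ~ (c³/6)·n^{3(1−α)} = (3³/6)·n^{1} → ∞; triangles are abundant w.h.p.

E[X] ≈ 688.5577; in regime p = Θ(1/n^{2/3}) E[X] diverges (above the triangle threshold p ~ 1/n).


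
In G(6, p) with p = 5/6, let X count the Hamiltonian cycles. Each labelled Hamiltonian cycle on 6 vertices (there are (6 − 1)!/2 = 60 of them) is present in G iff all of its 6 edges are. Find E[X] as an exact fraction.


K_6 has (6 − 1)!/2 = 60 labelled Hamiltonian cycles.
For each such Hamiltonian cycle H, let X_H = 1 if all 6 edges of H are present in G. Then P[X_H = 1] = p^{6} = (5/6)^{6} = 15625/46656.
Summing the indicators: E[X] = Σ_H E[X_H] = 60 · p^{6} = 60 · 15625/46656 = 78125/3888.
Numerically: E[X] ≈ 20.094.

E[X] = 60 · (5/6)^{6} = 78125/3888 ≈ 20.094.


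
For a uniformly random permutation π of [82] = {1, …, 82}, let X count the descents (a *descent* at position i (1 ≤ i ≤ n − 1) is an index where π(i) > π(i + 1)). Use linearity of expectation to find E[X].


Write X = Σ X_I over i = 1, …, 81, with X_I the indicator of one descent.
There are 81 indicators.
For each fixed i, the pair (π(i), π(i+1)) is a uniformly random ordered pair of distinct values from {1, …, 82}; by symmetry P[π(i) > π(i+1)] = 1/2.
By linearity: E[X] = 81 · (1/2) = (82 − 1) · (1/2) = 81/2 ≈ 40.5000.

E[X] = 81/2 = 40.5000.


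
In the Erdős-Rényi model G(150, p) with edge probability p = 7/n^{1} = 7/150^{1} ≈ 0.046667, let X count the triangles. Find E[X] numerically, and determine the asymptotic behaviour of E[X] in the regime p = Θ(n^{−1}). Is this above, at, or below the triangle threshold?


Number of potential triangles: C(150, 3) = 551300.
Each occurs with probability p³ ≈ (0.046667)³ ≈ 1.0162963e-04.
By linearity: E[X] = C(150, 3)·p³ ≈ 551300 · 1.0162963e-04 ≈ 56.02841.
Here α = 1, so p = 7/n is exactly at the triangle threshold p ~ 1/n. Asymptotically E[X] → c³/6 = 7³/6 = 343/6 ≈ 57.16667, a bounded constant. In this regime the triangle count is asymptotically Poisson(c³/6).

E[X] ≈ 56.02841; in regime p = Θ(1/n^{1}) E[X] stays bounded (at the triangle threshold p ~ 1/n).


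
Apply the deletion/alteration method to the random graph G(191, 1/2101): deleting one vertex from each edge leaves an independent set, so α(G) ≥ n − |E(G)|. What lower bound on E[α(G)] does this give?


E[|E(G)|] = C(191, 2)·p = 18145 · (1/2101) = 95/11.
E[α(G)] ≥ n − E[|E(G)|] = 191 − 95/11 = 2006/11.
Numerically: ≈ 182.363636.
(This is only a lower bound; the true E[α(G)] may be larger.)

E[α(G)] ≥ 2006/11 ≈ 182.363636.


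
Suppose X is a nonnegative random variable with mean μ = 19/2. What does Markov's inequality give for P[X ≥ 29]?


μ = E[X] = 19/2, a = 29.
Markov: P[X ≥ 29] ≤ μ/a = (19/2)/29 = 19/58.
Numerically: ≈ 0.328.
(Since a = 29 > μ = 9.500, the bound 19/58 is < 1 and informative.)

P[X ≥ 29] ≤ 19/58 ≈ 0.328.


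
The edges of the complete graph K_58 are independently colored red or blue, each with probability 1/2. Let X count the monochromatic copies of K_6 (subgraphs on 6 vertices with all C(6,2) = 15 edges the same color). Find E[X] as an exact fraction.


Let X = Σ_S X_S over the C(58, 6) = 40475358 subsets S of size 6, where X_S = 1 if the K_6 on S is monochromatic.
For a fixed S, the K_6 on S has C(6, 2) = 15 edges. P[all 15 edges red] = (1/2)^15, and likewise for blue, so P[monochromatic] = 2·(1/2)^15 = 2^{1 − 15} = 1/16384.
By linearity: E[X] = C(58, 6) · 2^{1 − 15} = 40475358 · 1/16384 = 20237679/8192.
Numerically: E[X] ≈ 2470.4198.

E[X] = C(58,6)·2^(1−C(6,2)) = 20237679/8192 ≈ 2470.4198.


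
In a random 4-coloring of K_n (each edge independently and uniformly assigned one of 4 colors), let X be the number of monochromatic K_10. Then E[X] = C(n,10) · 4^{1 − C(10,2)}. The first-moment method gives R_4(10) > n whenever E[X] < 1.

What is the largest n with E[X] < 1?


We need C(n, 10) · 4^{1 − 45} < 1, i.e. C(n, 10) < 4^{45 − 1} = 309485009821345068724781056.
Check values of n near the boundary:
  n = 2021: C(2021, 10) = 306347841644770462864800616; 306347841644770462864800616 < 309485009821345068724781056? YES
  n = 2022: C(2022, 10) = 307870445231474093395937796; 307870445231474093395937796 < 309485009821345068724781056? YES
  n = 2023: C(2023, 10) = 309399856285778485315440716; 309399856285778485315440716 < 309485009821345068724781056? YES
  n = 2024: C(2024, 10) = 310936101848269937576192656; 310936101848269937576192656 < 309485009821345068724781056? NO
  n = 2025: C(2025, 10) = 312479209053472269772600560; 312479209053472269772600560 < 309485009821345068724781056? NO
  n = 2026: C(2026, 10) = 314029205130126398094885285; 314029205130126398094885285 < 309485009821345068724781056? NO
The largest n with C(n, 10) < 309485009821345068724781056 is n = 2023 (where E[X] = 77349964071444621328860179/77371252455336267181195264 ≈ 0.9997). Hence R_4(10) > 2023, i.e. R_4(10) ≥ 2024.

Largest n = 2023; hence R_4(10) > 2023.


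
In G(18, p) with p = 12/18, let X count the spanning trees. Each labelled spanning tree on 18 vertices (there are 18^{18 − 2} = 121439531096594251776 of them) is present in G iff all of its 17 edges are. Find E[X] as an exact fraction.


K_18 has 18^{18 − 2} = 121439531096594251776 labelled spanning trees.
For each such spanning tree H, let X_H = 1 if all 17 edges of H are present in G. Then P[X_H = 1] = p^{17} = (2/3)^{17} = 131072/129140163.
Summing the indicators: E[X] = Σ_H E[X_H] = 121439531096594251776 · p^{17} = 121439531096594251776 · 131072/129140163 = 123256172596690944.
Numerically: E[X] ≈ 1.2326e+17.

E[X] = 121439531096594251776 · (2/3)^{17} = 123256172596690944 ≈ 1.2326e+17.


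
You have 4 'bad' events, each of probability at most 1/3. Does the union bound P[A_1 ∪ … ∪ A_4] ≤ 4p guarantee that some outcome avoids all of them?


Union bound: P[∪_{i=1}^{4} A_i] ≤ Σ_i P[A_i] ≤ 4·p = 4·(1/3) = 4/3.
Numerically: 4/3 ≈ 1.333.
Is 4/3 < 1? NO.
Since the bound 4/3 is ≥ 1, the union bound is uninformative here; it does NOT by itself certify existence.

4·p = 4/3 ≈ 1.333; existence NOT certified by the union bound.


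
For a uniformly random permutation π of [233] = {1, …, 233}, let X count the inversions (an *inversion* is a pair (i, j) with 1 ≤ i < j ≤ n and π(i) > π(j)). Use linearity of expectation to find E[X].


Write X = Σ X_I over the C(233, 2) = 27028 pairs i < j, with X_I the indicator of one inversion.
There are 27028 indicators.
For each fixed pair i < j, the values π(i) and π(j) are two distinct elements of {1, …, 233} in uniformly random order; by symmetry P[π(i) > π(j)] = 1/2.
By linearity: E[X] = 27028 · (1/2) = C(233, 2) · (1/2) = 27028/2 = 13514 ≈ 13514.0000.

E[X] = 13514 = 13514.0000.


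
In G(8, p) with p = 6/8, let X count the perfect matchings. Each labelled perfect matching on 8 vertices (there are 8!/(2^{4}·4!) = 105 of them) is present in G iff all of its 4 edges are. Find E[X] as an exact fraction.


K_8 has 8!/(2^{4}·4!) = 105 labelled perfect matchings.
For each such perfect matching H, let X_H = 1 if all 4 edges of H are present in G. Then P[X_H = 1] = p^{4} = (3/4)^{4} = 81/256.
By linearity: E[X] = Σ_H E[X_H] = 105 · p^{4} = 105 · 81/256 = 8505/256.
Numerically: E[X] ≈ 33.22.

E[X] = 105 · (3/4)^{4} = 8505/256 ≈ 33.22.


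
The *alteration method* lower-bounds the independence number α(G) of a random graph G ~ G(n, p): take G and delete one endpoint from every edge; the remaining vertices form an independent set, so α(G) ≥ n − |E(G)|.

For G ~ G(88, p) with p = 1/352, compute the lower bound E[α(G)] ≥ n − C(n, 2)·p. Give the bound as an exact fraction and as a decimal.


E[|E(G)|] = C(88, 2)·p = 3828 · (1/352) = 87/8.
E[α(G)] ≥ n − E[|E(G)|] = 88 − 87/8 = 617/8.
Numerically: ≈ 77.125000.
(This is only a lower bound; the true E[α(G)] may be larger.)

E[α(G)] ≥ 617/8 ≈ 77.125000.


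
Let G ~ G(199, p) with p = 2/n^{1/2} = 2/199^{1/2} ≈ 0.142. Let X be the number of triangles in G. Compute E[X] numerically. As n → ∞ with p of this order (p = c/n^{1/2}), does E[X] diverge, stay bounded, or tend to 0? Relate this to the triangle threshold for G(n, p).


Number of potential triangles: C(199, 3) = 1293699.
Each occurs with probability p³ ≈ (0.142)³ ≈ 2.84977e-03.
By linearity: E[X] = C(199, 3)·p³ ≈ 1293699 · 2.84977e-03 ≈ 3686.749.
Since α = 1/2 < 1, p = c/n^{1/2} ≫ 1/n is above the triangle threshold p ~ 1/n. Asymptotically E[X] ~ (c³/6)·n^{3(1−α)} = (2³/6)·n^{1.5} → ∞; triangles are abundant w.h.p.

E[X] ≈ 3686.749; in regime p = Θ(1/n^{1/2}) E[X] diverges (above the triangle threshold p ~ 1/n).


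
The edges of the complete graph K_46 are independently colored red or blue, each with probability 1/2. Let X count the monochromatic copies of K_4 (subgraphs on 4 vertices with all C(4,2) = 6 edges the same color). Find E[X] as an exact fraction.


Let X = Σ_S X_S over the C(46, 4) = 163185 subsets S of size 4, where X_S = 1 if the K_4 on S is monochromatic.
For a fixed S, the K_4 on S has C(4, 2) = 6 edges. P[all 6 edges red] = (1/2)^6, and likewise for blue, so P[monochromatic] = 2·(1/2)^6 = 2^{1 − 6} = 1/32.
By linearity of expectation: E[X] = C(46, 4) · 2^{1 − 6} = 163185 · 1/32 = 163185/32.
Numerically: E[X] ≈ 5099.531250.

E[X] = C(46,4)·2^(1−C(4,2)) = 163185/32 ≈ 5099.531250.


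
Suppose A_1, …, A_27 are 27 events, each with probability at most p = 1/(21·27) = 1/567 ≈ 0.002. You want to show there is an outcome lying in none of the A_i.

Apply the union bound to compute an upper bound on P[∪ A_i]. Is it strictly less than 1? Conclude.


Union bound: P[∪_{i=1}^{27} A_i] ≤ Σ_i P[A_i] ≤ 27·p = 27·(1/567) = 1/21.
Numerically: 1/21 ≈ 0.048.
Is 1/21 < 1? YES.
Since P[∪ A_i] ≤ 1/21 < 1, the complement has P[∩ A_i^c] ≥ 1 − 1/21 = 20/21 > 0, so some outcome avoids every A_i.

27·p = 1/21 ≈ 0.048; existence CERTIFIED by the union bound.


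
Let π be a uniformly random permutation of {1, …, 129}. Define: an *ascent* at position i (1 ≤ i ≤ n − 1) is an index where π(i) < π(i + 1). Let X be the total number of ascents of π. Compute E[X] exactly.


Write X = Σ X_I over i = 1, …, 128, with X_I the indicator of one ascent.
There are 128 indicators.
For each fixed i, the pair (π(i), π(i+1)) is a uniformly random ordered pair of distinct values from {1, …, 129}; by symmetry P[π(i) < π(i+1)] = 1/2.
By linearity: E[X] = 128 · (1/2) = (129 − 1) · (1/2) = 64 ≈ 64.000000.

E[X] = 64 = 64.000000.


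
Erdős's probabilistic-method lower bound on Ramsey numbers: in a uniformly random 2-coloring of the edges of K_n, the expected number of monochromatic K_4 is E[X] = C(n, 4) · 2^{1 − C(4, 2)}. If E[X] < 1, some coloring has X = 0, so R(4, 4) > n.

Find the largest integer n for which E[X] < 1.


We need C(n, 4) · 2^{1 − 6} < 1, i.e. C(n, 4) < 2^{6 − 1} = 32.
Check values of n near the boundary:
  n = 4: C(4, 4) = 1; 1 < 32? YES
  n = 5: C(5, 4) = 5; 5 < 32? YES
  n = 6: C(6, 4) = 15; 15 < 32? YES
  n = 7: C(7, 4) = 35; 35 < 32? NO
  n = 8: C(8, 4) = 70; 70 < 32? NO
The largest n with C(n, 4) < 32 is n = 6 (where E[X] = 15/32 ≈ 0.4688). Hence R(4, 4) > 6, i.e. R(4, 4) ≥ 7.

Largest n = 6; hence R(4, 4) > 6.


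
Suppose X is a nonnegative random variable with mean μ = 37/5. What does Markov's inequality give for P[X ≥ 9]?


μ = E[X] = 37/5, a = 9.
Markov: P[X ≥ 9] ≤ μ/a = (37/5)/9 = 37/45.
Numerically: ≈ 0.82222.
(Since a = 9 > μ = 7.40000, the bound 37/45 is < 1 and informative.)

P[X ≥ 9] ≤ 37/45 ≈ 0.82222.


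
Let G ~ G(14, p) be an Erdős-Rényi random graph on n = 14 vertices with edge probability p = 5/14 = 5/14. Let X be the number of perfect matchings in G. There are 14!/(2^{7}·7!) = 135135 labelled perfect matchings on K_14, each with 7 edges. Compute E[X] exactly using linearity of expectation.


K_14 has 14!/(2^{7}·7!) = 135135 labelled perfect matchings.
For each such perfect matching H, let X_H = 1 if all 7 edges of H are present in G. Then P[X_H = 1] = p^{7} = (5/14)^{7} = 78125/105413504.
Summing the indicators: E[X] = Σ_H E[X_H] = 135135 · p^{7} = 135135 · 78125/105413504 = 1508203125/15059072.
Numerically: E[X] ≈ 100.152.

E[X] = 135135 · (5/14)^{7} = 1508203125/15059072 ≈ 100.152.


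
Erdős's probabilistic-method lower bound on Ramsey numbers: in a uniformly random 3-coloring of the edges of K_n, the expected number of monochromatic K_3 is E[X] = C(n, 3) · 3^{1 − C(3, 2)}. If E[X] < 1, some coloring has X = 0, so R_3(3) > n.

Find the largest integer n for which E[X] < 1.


We need C(n, 3) · 3^{1 − 3} < 1, i.e. C(n, 3) < 3^{3 − 1} = 9.
Check values of n near the boundary:
  n = 3: C(3, 3) = 1; 1 < 9? YES
  n = 4: C(4, 3) = 4; 4 < 9? YES
  n = 5: C(5, 3) = 10; 10 < 9? NO
  n = 6: C(6, 3) = 20; 20 < 9? NO
The largest n with C(n, 3) < 9 is n = 4 (where E[X] = 4/9 ≈ 0.44444). Hence R_3(3) > 4, i.e. R_3(3) ≥ 5.

Largest n = 4; hence R_3(3) > 4.


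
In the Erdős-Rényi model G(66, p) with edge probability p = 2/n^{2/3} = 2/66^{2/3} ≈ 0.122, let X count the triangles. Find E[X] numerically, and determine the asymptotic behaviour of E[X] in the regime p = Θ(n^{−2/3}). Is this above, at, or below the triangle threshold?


Number of potential triangles: C(66, 3) = 45760.
Each occurs with probability p³ ≈ (0.122)³ ≈ 1.83655e-03.
By linearity: E[X] = C(66, 3)·p³ ≈ 45760 · 1.83655e-03 ≈ 84.040.
Since α = 2/3 < 1, p = c/n^{2/3} ≫ 1/n is above the triangle threshold p ~ 1/n. Asymptotically E[X] ~ (c³/6)·n^{3(1−α)} = (2³/6)·n^{1} → ∞; triangles are abundant w.h.p.

E[X] ≈ 84.040; in regime p = Θ(1/n^{2/3}) E[X] diverges (above the triangle threshold p ~ 1/n).


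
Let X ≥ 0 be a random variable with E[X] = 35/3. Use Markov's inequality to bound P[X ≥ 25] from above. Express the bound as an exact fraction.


μ = E[X] = 35/3, a = 25.
Markov: P[X ≥ 25] ≤ μ/a = (35/3)/25 = 7/15.
Numerically: ≈ 0.467.
(Since a = 25 > μ = 11.667, the bound 7/15 is < 1 and informative.)

P[X ≥ 25] ≤ 7/15 ≈ 0.467.


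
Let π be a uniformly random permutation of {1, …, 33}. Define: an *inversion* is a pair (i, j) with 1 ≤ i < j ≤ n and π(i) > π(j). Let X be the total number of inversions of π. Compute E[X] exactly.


Write X = Σ X_I over the C(33, 2) = 528 pairs i < j, with X_I the indicator of one inversion.
There are 528 indicators.
For each fixed pair i < j, the values π(i) and π(j) are two distinct elements of {1, …, 33} in uniformly random order; by symmetry P[π(i) > π(j)] = 1/2.
By linearity: E[X] = 528 · (1/2) = C(33, 2) · (1/2) = 528/2 = 264 ≈ 264.000000.

E[X] = 264 = 264.000000.


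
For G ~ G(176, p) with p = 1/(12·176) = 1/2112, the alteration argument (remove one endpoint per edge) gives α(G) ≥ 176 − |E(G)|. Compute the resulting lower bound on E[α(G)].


E[|E(G)|] = C(176, 2)·p = 15400 · (1/2112) = 175/24.
E[α(G)] ≥ n − E[|E(G)|] = 176 − 175/24 = 4049/24.
Numerically: ≈ 168.70833.
(This is only a lower bound; the true E[α(G)] may be larger.)

E[α(G)] ≥ 4049/24 ≈ 168.70833.


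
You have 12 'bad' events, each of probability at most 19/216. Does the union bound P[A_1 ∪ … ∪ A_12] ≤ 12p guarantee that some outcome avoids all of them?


Union bound: P[∪_{i=1}^{12} A_i] ≤ Σ_i P[A_i] ≤ 12·p = 12·(19/216) = 19/18.
Numerically: 19/18 ≈ 1.055556.
Is 19/18 < 1? NO.
Since the bound 19/18 is ≥ 1, the union bound is uninformative here; it does NOT by itself certify existence.

12·p = 19/18 ≈ 1.055556; existence NOT certified by the union bound.


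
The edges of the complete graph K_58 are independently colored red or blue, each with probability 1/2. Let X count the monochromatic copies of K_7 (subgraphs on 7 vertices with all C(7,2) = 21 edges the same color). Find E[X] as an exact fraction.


Let X = Σ_S X_S over the C(58, 7) = 300674088 subsets S of size 7, where X_S = 1 if the K_7 on S is monochromatic.
For a fixed S, the K_7 on S has C(7, 2) = 21 edges. P[all 21 edges red] = (1/2)^21, and likewise for blue, so P[monochromatic] = 2·(1/2)^21 = 2^{1 − 21} = 1/1048576.
By linearity of expectation: E[X] = C(58, 7) · 2^{1 − 21} = 300674088 · 1/1048576 = 37584261/131072.
Numerically: E[X] ≈ 286.74516.

E[X] = C(58,7)·2^(1−C(7,2)) = 37584261/131072 ≈ 286.74516.


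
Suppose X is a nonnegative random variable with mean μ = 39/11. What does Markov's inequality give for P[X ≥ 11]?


μ = E[X] = 39/11, a = 11.
Markov: P[X ≥ 11] ≤ μ/a = (39/11)/11 = 39/121.
Numerically: ≈ 0.322314.
(Since a = 11 > μ = 3.545455, the bound 39/121 is < 1 and informative.)

P[X ≥ 11] ≤ 39/121 ≈ 0.322314.


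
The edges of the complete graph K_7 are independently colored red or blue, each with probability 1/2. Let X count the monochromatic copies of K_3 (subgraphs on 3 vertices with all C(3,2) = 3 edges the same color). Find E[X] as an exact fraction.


Let X = Σ_S X_S over the C(7, 3) = 35 subsets S of size 3, where X_S = 1 if the K_3 on S is monochromatic.
For a fixed S, the K_3 on S has C(3, 2) = 3 edges. P[all 3 edges red] = (1/2)^3, and likewise for blue, so P[monochromatic] = 2·(1/2)^3 = 2^{1 − 3} = 1/4.
By linearity of expectation: E[X] = C(7, 3) · 2^{1 − 3} = 35 · 1/4 = 35/4.
Numerically: E[X] ≈ 8.750.

E[X] = C(7,3)·2^(1−C(3,2)) = 35/4 ≈ 8.750.


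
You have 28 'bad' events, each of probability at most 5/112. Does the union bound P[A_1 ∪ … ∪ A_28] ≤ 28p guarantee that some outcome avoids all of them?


Union bound: P[∪_{i=1}^{28} A_i] ≤ Σ_i P[A_i] ≤ 28·p = 28·(5/112) = 5/4.
Numerically: 5/4 ≈ 1.2500.
Is 5/4 < 1? NO.
Since the bound 5/4 is ≥ 1, the union bound is uninformative here; it does NOT by itself certify existence.

28·p = 5/4 ≈ 1.2500; existence NOT certified by the union bound.


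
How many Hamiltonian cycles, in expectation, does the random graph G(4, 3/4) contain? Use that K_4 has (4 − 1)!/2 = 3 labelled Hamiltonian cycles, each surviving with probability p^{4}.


K_4 has (4 − 1)!/2 = 3 labelled Hamiltonian cycles.
For each such Hamiltonian cycle H, let X_H = 1 if all 4 edges of H are present in G. Then P[X_H = 1] = p^{4} = (3/4)^{4} = 81/256.
By linearity: E[X] = Σ_H E[X_H] = 3 · p^{4} = 3 · 81/256 = 243/256.
Numerically: E[X] ≈ 0.949219.

E[X] = 3 · (3/4)^{4} = 243/256 ≈ 0.949219.


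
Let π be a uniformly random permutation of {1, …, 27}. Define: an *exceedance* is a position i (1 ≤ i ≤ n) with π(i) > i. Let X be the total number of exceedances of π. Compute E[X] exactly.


Write X = Σ_{i=1}^{27} X_i, where X_i = 1_{π(i) > i}.
For each fixed i, π(i) is uniform over {1, …, 27} (marginal of a uniform permutation), so P[π(i) > i] = (n − i)/n. Summing: Σ_{i=1}^{27} (n − i)/n = (0 + 1 + … + 26)/27 = 27(27 − 1)/(2·27) = (27 − 1)/2.
Hence E[X] = Σ_{i=1}^{27} (27 − i)/27 = 13 ≈ 13.000000.

E[X] = 13 = 13.000000.


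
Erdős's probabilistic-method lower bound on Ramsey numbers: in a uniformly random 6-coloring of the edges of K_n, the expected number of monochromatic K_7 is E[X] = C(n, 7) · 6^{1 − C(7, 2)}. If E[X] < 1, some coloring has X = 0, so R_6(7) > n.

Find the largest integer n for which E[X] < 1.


We need C(n, 7) · 6^{1 − 21} < 1, i.e. C(n, 7) < 6^{21 − 1} = 3656158440062976.
Check values of n near the boundary:
  n = 566: C(566, 7) = 3557206237959440; 3557206237959440 < 3656158440062976? YES
  n = 567: C(567, 7) = 3601671315933933; 3601671315933933 < 3656158440062976? YES
  n = 568: C(568, 7) = 3646611956239704; 3646611956239704 < 3656158440062976? YES
  n = 569: C(569, 7) = 3692032389858348; 3692032389858348 < 3656158440062976? NO
The largest n with C(n, 7) < 3656158440062976 is n = 568 (where E[X] = 16882462760369/16926659444736 ≈ 0.997). Hence R_6(7) > 568, i.e. R_6(7) ≥ 569.

Largest n = 568; hence R_6(7) > 568.


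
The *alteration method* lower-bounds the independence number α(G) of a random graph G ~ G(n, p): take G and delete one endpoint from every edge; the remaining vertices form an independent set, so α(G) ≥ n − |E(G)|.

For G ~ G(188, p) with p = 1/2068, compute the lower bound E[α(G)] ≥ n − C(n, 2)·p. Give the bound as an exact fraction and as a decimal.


E[|E(G)|] = C(188, 2)·p = 17578 · (1/2068) = 17/2.
E[α(G)] ≥ n − E[|E(G)|] = 188 − 17/2 = 359/2.
Numerically: ≈ 179.50000.
(This is only a lower bound; the true E[α(G)] may be larger.)

E[α(G)] ≥ 359/2 ≈ 179.50000.


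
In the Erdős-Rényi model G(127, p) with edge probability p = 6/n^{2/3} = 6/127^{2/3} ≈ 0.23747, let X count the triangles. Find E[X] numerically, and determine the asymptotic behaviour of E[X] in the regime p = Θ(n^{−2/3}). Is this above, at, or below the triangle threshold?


Number of potential triangles: C(127, 3) = 333375.
Each occurs with probability p³ ≈ (0.23747)³ ≈ 1.3392027e-02.
By linearity: E[X] = C(127, 3)·p³ ≈ 333375 · 1.3392027e-02 ≈ 4464.56693.
Since α = 2/3 < 1, p = c/n^{2/3} ≫ 1/n is above the triangle threshold p ~ 1/n. Asymptotically E[X] ~ (c³/6)·n^{3(1−α)} = (6³/6)·n^{1} → ∞; triangles are abundant w.h.p.

E[X] ≈ 4464.56693; in regime p = Θ(1/n^{2/3}) E[X] diverges (above the triangle threshold p ~ 1/n).


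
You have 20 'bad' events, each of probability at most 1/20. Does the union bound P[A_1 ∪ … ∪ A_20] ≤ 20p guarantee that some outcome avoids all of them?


Union bound: P[∪_{i=1}^{20} A_i] ≤ Σ_i P[A_i] ≤ 20·p = 20·(1/20) = 1.
Numerically: 1 ≈ 1.0000000.
Is 1 < 1? NO.
Since the bound 1 is ≥ 1, the union bound is uninformative here; it does NOT by itself certify existence.

20·p = 1 ≈ 1.0000000; existence NOT certified by the union bound.


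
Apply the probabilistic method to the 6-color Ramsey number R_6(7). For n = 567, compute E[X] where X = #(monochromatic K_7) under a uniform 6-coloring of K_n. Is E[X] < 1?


E[X] = C(567, 7) · 6^{1 − 21} = 3601671315933933 · 6^{−20} = 3601671315933933/3656158440062976.
As a reduced fraction: E[X] = 44465077974493/45137758519296 ≈ 0.985.
Is E[X] < 1? YES.
Since E[X] < 1, there exists a 6-coloring of K_{567} with no monochromatic K_7; hence R_6(7) > 567.

E[X] = 44465077974493/45137758519296 ≈ 0.985; E[X] < 1, so R_6(7) > 567.


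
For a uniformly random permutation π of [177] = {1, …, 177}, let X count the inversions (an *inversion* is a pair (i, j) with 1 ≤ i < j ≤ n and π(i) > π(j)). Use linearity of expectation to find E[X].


Write X = Σ X_I over the C(177, 2) = 15576 pairs i < j, with X_I the indicator of one inversion.
There are 15576 indicators.
For each fixed pair i < j, the values π(i) and π(j) are two distinct elements of {1, …, 177} in uniformly random order; by symmetry P[π(i) > π(j)] = 1/2.
By linearity: E[X] = 15576 · (1/2) = C(177, 2) · (1/2) = 15576/2 = 7788 ≈ 7788.000.

E[X] = 7788 = 7788.000.


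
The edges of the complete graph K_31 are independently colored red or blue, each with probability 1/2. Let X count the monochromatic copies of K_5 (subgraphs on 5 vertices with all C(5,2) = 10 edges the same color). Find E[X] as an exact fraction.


Let X = Σ_S X_S over the C(31, 5) = 169911 subsets S of size 5, where X_S = 1 if the K_5 on S is monochromatic.
For a fixed S, the K_5 on S has C(5, 2) = 10 edges. P[all 10 edges red] = (1/2)^10, and likewise for blue, so P[monochromatic] = 2·(1/2)^10 = 2^{1 − 10} = 1/512.
By linearity of expectation: E[X] = C(31, 5) · 2^{1 − 10} = 169911 · 1/512 = 169911/512.
Numerically: E[X] ≈ 331.857422.

E[X] = C(31,5)·2^(1−C(5,2)) = 169911/512 ≈ 331.857422.


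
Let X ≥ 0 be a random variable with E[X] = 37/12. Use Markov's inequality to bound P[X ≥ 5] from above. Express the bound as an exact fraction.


μ = E[X] = 37/12, a = 5.
Markov: P[X ≥ 5] ≤ μ/a = (37/12)/5 = 37/60.
Numerically: ≈ 0.617.
(Since a = 5 > μ = 3.083, the bound 37/60 is < 1 and informative.)

P[X ≥ 5] ≤ 37/60 ≈ 0.617.


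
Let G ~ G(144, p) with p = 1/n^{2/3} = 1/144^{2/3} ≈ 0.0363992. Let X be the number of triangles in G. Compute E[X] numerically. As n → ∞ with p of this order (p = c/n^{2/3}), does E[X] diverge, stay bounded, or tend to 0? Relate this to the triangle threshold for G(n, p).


Number of potential triangles: C(144, 3) = 487344.
Each occurs with probability p³ ≈ (0.0363992)³ ≈ 4.82253086e-05.
By linearity: E[X] = C(144, 3)·p³ ≈ 487344 · 4.82253086e-05 ≈ 23.502315.
Since α = 2/3 < 1, p = c/n^{2/3} ≫ 1/n is above the triangle threshold p ~ 1/n. Asymptotically E[X] ~ (c³/6)·n^{3(1−α)} = (1³/6)·n^{1} → ∞; triangles are abundant w.h.p.

E[X] ≈ 23.502315; in regime p = Θ(1/n^{2/3}) E[X] diverges (above the triangle threshold p ~ 1/n).


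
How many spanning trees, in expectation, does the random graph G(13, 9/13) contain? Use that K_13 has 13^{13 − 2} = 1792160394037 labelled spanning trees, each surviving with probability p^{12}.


K_13 has 13^{13 − 2} = 1792160394037 labelled spanning trees.
For each such spanning tree H, let X_H = 1 if all 12 edges of H are present in G. Then P[X_H = 1] = p^{12} = (9/13)^{12} = 282429536481/23298085122481.
By linearity of expectation: E[X] = Σ_H E[X_H] = 1792160394037 · p^{12} = 1792160394037 · 282429536481/23298085122481 = 282429536481/13.
Numerically: E[X] ≈ 2.17253e+10.

E[X] = 1792160394037 · (9/13)^{12} = 282429536481/13 ≈ 2.17253e+10.


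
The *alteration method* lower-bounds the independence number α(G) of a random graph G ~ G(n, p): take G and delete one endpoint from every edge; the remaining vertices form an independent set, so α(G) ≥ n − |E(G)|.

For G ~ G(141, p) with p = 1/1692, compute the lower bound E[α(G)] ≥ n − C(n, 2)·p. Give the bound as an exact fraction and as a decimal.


E[|E(G)|] = C(141, 2)·p = 9870 · (1/1692) = 35/6.
E[α(G)] ≥ n − E[|E(G)|] = 141 − 35/6 = 811/6.
Numerically: ≈ 135.16667.
(This is only a lower bound; the true E[α(G)] may be larger.)

E[α(G)] ≥ 811/6 ≈ 135.16667.


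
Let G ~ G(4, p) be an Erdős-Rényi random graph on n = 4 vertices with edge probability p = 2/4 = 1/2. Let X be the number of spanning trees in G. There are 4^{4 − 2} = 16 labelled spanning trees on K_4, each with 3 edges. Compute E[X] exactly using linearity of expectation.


K_4 has 4^{4 − 2} = 16 labelled spanning trees.
For each such spanning tree H, let X_H = 1 if all 3 edges of H are present in G. Then P[X_H = 1] = p^{3} = (1/2)^{3} = 1/8.
By linearity: E[X] = Σ_H E[X_H] = 16 · p^{3} = 16 · 1/8 = 2.
Numerically: E[X] ≈ 2.

E[X] = 16 · (1/2)^{3} = 2 ≈ 2.


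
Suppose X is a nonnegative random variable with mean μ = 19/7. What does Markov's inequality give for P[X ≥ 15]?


μ = E[X] = 19/7, a = 15.
Markov: P[X ≥ 15] ≤ μ/a = (19/7)/15 = 19/105.
Numerically: ≈ 0.18095.
(Since a = 15 > μ = 2.71429, the bound 19/105 is < 1 and informative.)

P[X ≥ 15] ≤ 19/105 ≈ 0.18095.


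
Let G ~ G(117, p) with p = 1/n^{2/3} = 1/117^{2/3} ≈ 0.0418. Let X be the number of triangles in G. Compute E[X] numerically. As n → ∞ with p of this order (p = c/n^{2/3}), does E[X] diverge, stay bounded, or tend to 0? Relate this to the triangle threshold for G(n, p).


Number of potential triangles: C(117, 3) = 260130.
Each occurs with probability p³ ≈ (0.0418)³ ≈ 7.30514e-05.
By linearity: E[X] = C(117, 3)·p³ ≈ 260130 · 7.30514e-05 ≈ 19.003.
Since α = 2/3 < 1, p = c/n^{2/3} ≫ 1/n is above the triangle threshold p ~ 1/n. Asymptotically E[X] ~ (c³/6)·n^{3(1−α)} = (1³/6)·n^{1} → ∞; triangles are abundant w.h.p.

E[X] ≈ 19.003; in regime p = Θ(1/n^{2/3}) E[X] diverges (above the triangle threshold p ~ 1/n).


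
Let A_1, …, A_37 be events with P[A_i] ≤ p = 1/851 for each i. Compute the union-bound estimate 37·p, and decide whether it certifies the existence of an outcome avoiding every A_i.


Union bound: P[∪_{i=1}^{37} A_i] ≤ Σ_i P[A_i] ≤ 37·p = 37·(1/851) = 1/23.
Numerically: 1/23 ≈ 0.043.
Is 1/23 < 1? YES.
Since P[∪ A_i] ≤ 1/23 < 1, the complement has P[∩ A_i^c] ≥ 1 − 1/23 = 22/23 > 0, so some outcome avoids every A_i.

37·p = 1/23 ≈ 0.043; existence CERTIFIED by the union bound.


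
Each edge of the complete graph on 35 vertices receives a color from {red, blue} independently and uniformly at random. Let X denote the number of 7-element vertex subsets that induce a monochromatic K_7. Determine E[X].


Let X = Σ_S X_S over the C(35, 7) = 6724520 subsets S of size 7, where X_S = 1 if the K_7 on S is monochromatic.
For a fixed S, the K_7 on S has C(7, 2) = 21 edges. P[all 21 edges red] = (1/2)^21, and likewise for blue, so P[monochromatic] = 2·(1/2)^21 = 2^{1 − 21} = 1/1048576.
By linearity of expectation: E[X] = C(35, 7) · 2^{1 − 21} = 6724520 · 1/1048576 = 840565/131072.
Numerically: E[X] ≈ 6.41300.

E[X] = C(35,7)·2^(1−C(7,2)) = 840565/131072 ≈ 6.41300.


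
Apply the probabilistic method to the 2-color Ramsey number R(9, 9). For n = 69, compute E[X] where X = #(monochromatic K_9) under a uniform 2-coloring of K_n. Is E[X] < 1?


E[X] = C(69, 9) · 2^{1 − 36} = 56672074888 · 2^{−35} = 56672074888/34359738368.
As a reduced fraction: E[X] = 7084009361/4294967296 ≈ 1.64937.
Is E[X] < 1? NO.
Since E[X] ≥ 1, the first-moment bound is inconclusive at n = 69; it does NOT by itself certify R(9, 9) > 69.

E[X] = 7084009361/4294967296 ≈ 1.64937; E[X] ≥ 1; first-moment method inconclusive here.


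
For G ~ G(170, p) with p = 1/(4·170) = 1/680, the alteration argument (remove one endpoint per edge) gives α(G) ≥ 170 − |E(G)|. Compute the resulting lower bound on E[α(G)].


E[|E(G)|] = C(170, 2)·p = 14365 · (1/680) = 169/8.
E[α(G)] ≥ n − E[|E(G)|] = 170 − 169/8 = 1191/8.
Numerically: ≈ 148.8750.
(This is only a lower bound; the true E[α(G)] may be larger.)

E[α(G)] ≥ 1191/8 ≈ 148.8750.


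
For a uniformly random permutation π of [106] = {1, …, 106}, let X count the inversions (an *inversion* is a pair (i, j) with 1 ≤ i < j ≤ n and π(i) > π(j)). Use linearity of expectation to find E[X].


Write X = Σ X_I over the C(106, 2) = 5565 pairs i < j, with X_I the indicator of one inversion.
There are 5565 indicators.
For each fixed pair i < j, the values π(i) and π(j) are two distinct elements of {1, …, 106} in uniformly random order; by symmetry P[π(i) > π(j)] = 1/2.
By linearity: E[X] = 5565 · (1/2) = C(106, 2) · (1/2) = 5565/2 = 5565/2 ≈ 2782.50000.

E[X] = 5565/2 = 2782.50000.


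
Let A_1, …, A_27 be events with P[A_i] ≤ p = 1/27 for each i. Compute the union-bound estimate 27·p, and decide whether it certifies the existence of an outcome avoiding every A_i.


Union bound: P[∪_{i=1}^{27} A_i] ≤ Σ_i P[A_i] ≤ 27·p = 27·(1/27) = 1.
Numerically: 1 ≈ 1.000000.
Is 1 < 1? NO.
Since the bound 1 is ≥ 1, the union bound is uninformative here; it does NOT by itself certify existence.

27·p = 1 ≈ 1.000000; existence NOT certified by the union bound.


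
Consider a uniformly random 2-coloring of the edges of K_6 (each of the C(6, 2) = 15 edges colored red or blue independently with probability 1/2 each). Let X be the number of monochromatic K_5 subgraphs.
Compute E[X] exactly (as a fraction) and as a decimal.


Let X = Σ_S X_S over the C(6, 5) = 6 subsets S of size 5, where X_S = 1 if the K_5 on S is monochromatic.
For a fixed S, the K_5 on S has C(5, 2) = 10 edges. P[all 10 edges red] = (1/2)^10, and likewise for blue, so P[monochromatic] = 2·(1/2)^10 = 2^{1 − 10} = 1/512.
By linearity of expectation: E[X] = C(6, 5) · 2^{1 − 10} = 6 · 1/512 = 3/256.
Numerically: E[X] ≈ 0.011719.

E[X] = C(6,5)·2^(1−C(5,2)) = 3/256 ≈ 0.011719.


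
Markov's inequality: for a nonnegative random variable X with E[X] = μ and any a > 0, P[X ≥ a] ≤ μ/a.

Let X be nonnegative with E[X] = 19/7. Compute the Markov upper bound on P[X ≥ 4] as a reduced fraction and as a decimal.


μ = E[X] = 19/7, a = 4.
Markov: P[X ≥ 4] ≤ μ/a = (19/7)/4 = 19/28.
Numerically: ≈ 0.679.
(Since a = 4 > μ = 2.714, the bound 19/28 is < 1 and informative.)

P[X ≥ 4] ≤ 19/28 ≈ 0.679.


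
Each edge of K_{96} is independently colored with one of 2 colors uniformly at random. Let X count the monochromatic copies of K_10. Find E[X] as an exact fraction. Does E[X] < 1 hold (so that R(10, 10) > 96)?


E[X] = C(96, 10) · 2^{1 − 45} = 11279926456656 · 2^{−44} = 11279926456656/17592186044416.
As a reduced fraction: E[X] = 704995403541/1099511627776 ≈ 0.641190.
Is E[X] < 1? YES.
Since E[X] < 1, there exists a 2-coloring of K_{96} with no monochromatic K_10; hence R(10, 10) > 96.

E[X] = 704995403541/1099511627776 ≈ 0.641190; E[X] < 1, so R(10, 10) > 96.
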